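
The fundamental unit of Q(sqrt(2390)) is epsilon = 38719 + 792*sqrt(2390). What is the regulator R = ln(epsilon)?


epsilon = 38719 + 792*sqrt(2390)
= 77438.0000
R = ln(77438.0000)
= 11.2572

11.2572


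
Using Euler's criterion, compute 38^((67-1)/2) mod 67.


p = 67 is prime and the exponent is (p-1)/2 = 33, so by Euler's criterion 38^33 = (38/67) = +1 or -1 mod 67.
Compute by square-and-multiply:
  33 = 32 + 1 (binary 100001)
  Repeated squaring mod 67: 38^1 = 38, 38^2 = 37, 38^4 = 29, 38^8 = 37, 38^16 = 29, 38^32 = 37
  38^33 = 38^32 * 38^1 = 37 * 38 mod 67
    37 * 38 = 1406 = 66 mod 67
  38^33 = 66 mod 67
Result 66 = p - 1 = -1 mod 67: 38 is a quadratic non-residue mod 67. As a residue in [0, p-1] the value is 66.
38^33 mod 67 = 66

66


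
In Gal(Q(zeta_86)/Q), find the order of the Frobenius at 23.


The Frobenius at p in Gal(Q(zeta_n)/Q) = (Z/nZ)* is the class of p, so its order is ord_86(23), the smallest k >= 1 with 23^k = 1 mod 86.
n = 86 = 2 * 43, phi(86) = 42; the order divides phi(n).
Divisors of 42: 1, 2, 3, 6, 7, 14, 21, 42
Repeated squaring mod 86: 23^1 = 23, 23^2 = 13, 23^4 = 83, 23^8 = 9, 23^16 = 81, 23^32 = 25
Test divisors in increasing order:
  k=1: 23^1 = 23 mod 86
  k=2: 23^2 = 13 mod 86
  k=3: 23^3 = 13 * 23 = 41 mod 86
  k=6: 23^6 = 83 * 13 = 47 mod 86
  k=7: 23^7 = 83 * 13 * 23 = 49 mod 86
  k=14: 23^14 = 9 * 83 * 13 = 79 mod 86
  k=21: 23^21 = 81 * 83 * 23 = 1 mod 86  <- first divisor giving 1
Order = 21

21


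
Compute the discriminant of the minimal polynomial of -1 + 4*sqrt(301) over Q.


The element -1 + 4*sqrt(301) has minimal polynomial:
x^2 + 2*x - 4815
Discriminant = (2)^2 - 4*(-4815)
= 4 + 19260
= 19264

19264


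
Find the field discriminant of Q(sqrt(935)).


For K = Q(sqrt(d)) with d squarefree: disc(K) = d if d = 1 mod 4, and disc(K) = 4d if d = 2 or 3 mod 4.
Here d = 935, and d mod 4 = 3.
d = 3 mod 4, not 1 (O_K = Z[sqrt(d)]), so disc(K) = 4d = 4 * (935) = 3740

3740


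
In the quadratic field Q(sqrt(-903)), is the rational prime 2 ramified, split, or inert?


K = Q(sqrt(-903)). Since d mod 4 = 1, disc(K) = -903.
Check p | disc: -903 mod 2 = 1.
p=2 does not divide disc (d is 1 mod 4). 2 splits iff d = 1 mod 8.
d mod 8 = 1, so (d/2) = 1.
(d/p) = 1, so p splits: (p) = P*P' with e=1, f=1, g=2.
Therefore p is split.

split


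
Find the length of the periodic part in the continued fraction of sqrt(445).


Run the CF algorithm for sqrt(445).
a_0 = floor(sqrt(445)) = 21; set m_0=0, q_0=1.
Recurrence: m' = q*a - m,  q' = (d - m'^2)/q,  a' = floor((a_0 + m')/q').
  step 1: m=21, q=4, a=10
  step 2: m=19, q=21, a=1
  step 3: m=2, q=21, a=1
  step 4: m=19, q=4, a=10
  step 5: m=21, q=1, a=42
a_5 = 2*a_0 = 42, so the period closes here.
sqrt(445) = [21; 10, 1, 1, 10, 42]
Period length = 5

5


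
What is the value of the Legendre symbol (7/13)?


p = 13 is prime, so compute (7/13) with the reciprocity algorithm (Jacobi-symbol steps: pull out 2s via (2/n), flip via reciprocity, reduce):
  reciprocity: (7/13) -> +(13/7)
  reduce: (6/7)
  pull out 2: (2/7) = +1  (since 7 mod 8 = 7)
  reciprocity: (3/7) -> -(7/3)
  reduce: (1/3)
  (1/3) = 1
Product of signs = -1
(7/13) = -1

-1


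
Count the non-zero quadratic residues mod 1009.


For prime p, the number of non-zero quadratic residues is (p-1)/2.
= (1009-1)/2
= 504

504


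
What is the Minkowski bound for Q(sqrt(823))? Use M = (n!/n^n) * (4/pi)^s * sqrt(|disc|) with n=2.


d = 823, d mod 4 = 3, so disc(K) = 4d = 3292; |disc(K)| = 3292
Real quadratic field, so n = 2, s = r2 = 0, r1 = 2
M = (n!/n^n) * (4/pi)^s * sqrt(|disc(K)|) = (2!/2^2) * (4/pi)^0 * sqrt(3292)
= 0.5 * 1.000000 * 57.375953
= 28.6880

28.6880


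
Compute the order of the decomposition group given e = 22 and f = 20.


|D_P| = e * f
= 22 * 20
= 440

440


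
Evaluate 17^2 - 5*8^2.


x^2 - d*y^2
= 17^2 - 5*8^2
= 289 - 320
= -31

-31


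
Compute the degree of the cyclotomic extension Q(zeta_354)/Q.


The degree equals Euler's totient phi(354).
354 = 2 * 3 * 59
phi(354) = 116

116


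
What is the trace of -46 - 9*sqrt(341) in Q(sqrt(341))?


Tr(a + b*sqrt(d)) = (a + b*sqrt(d)) + (a - b*sqrt(d)) = 2a
= 2 * (-46)
= -92

-92


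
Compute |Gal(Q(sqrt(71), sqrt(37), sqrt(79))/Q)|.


The 3 square roots of distinct primes are multiplicatively independent over Q,
so [K:Q] = 2^3 and Gal(K/Q) is isomorphic to (Z/2Z)^3.
|Gal| = 2^3 = 8

8


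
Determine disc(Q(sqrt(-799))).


For K = Q(sqrt(d)) with d squarefree: disc(K) = d if d = 1 mod 4, and disc(K) = 4d if d = 2 or 3 mod 4.
Here d = -799, and d mod 4 = 1.
d = 1 mod 4 (O_K = Z[(1+sqrt(d))/2]), so disc(K) = d = -799

-799


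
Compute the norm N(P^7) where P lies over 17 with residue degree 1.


N(P^a) = p^(a*f)
= 17^(7*1)
= 17^7
= 410338673

410338673


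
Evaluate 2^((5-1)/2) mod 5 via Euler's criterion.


p = 5 is prime and the exponent is (p-1)/2 = 2, so by Euler's criterion 2^2 = (2/5) = +1 or -1 mod 5.
Compute by square-and-multiply:
  2 = 2 (binary 10)
  Repeated squaring mod 5: 2^1 = 2, 2^2 = 4
  2^2 = 4 mod 5
Result 4 = p - 1 = -1 mod 5: 2 is a quadratic non-residue mod 5. As a residue in [0, p-1] the value is 4.
2^2 mod 5 = 4

4


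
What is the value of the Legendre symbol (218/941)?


p = 941 is prime, so compute (218/941) with the reciprocity algorithm (Jacobi-symbol steps: pull out 2s via (2/n), flip via reciprocity, reduce):
  pull out 2: (2/941) = -1  (since 941 mod 8 = 5)
  reciprocity: (109/941) -> +(941/109)
  reduce: (69/109)
  reciprocity: (69/109) -> +(109/69)
  reduce: (40/69)
  pull out 2: (2/69) = -1  (since 69 mod 8 = 5)
  pull out 2: (2/69) = -1  (since 69 mod 8 = 5)
  pull out 2: (2/69) = -1  (since 69 mod 8 = 5)
  reciprocity: (5/69) -> +(69/5)
  reduce: (4/5)
  pull out 2: (2/5) = -1  (since 5 mod 8 = 5)
  pull out 2: (2/5) = -1  (since 5 mod 8 = 5)
  (1/5) = 1
Product of signs = 1
(218/941) = 1

1


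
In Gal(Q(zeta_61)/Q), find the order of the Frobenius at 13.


The Frobenius at p in Gal(Q(zeta_n)/Q) = (Z/nZ)* is the class of p, so its order is ord_61(13), the smallest k >= 1 with 13^k = 1 mod 61.
n = 61 = 61, phi(61) = 60; the order divides phi(n).
Divisors of 60: 1, 2, 3, 4, 5, 6, 10, 12, 15, 20, 30, 60
Repeated squaring mod 61: 13^1 = 13, 13^2 = 47, 13^4 = 13, 13^8 = 47, 13^16 = 13, 13^32 = 47
Test divisors in increasing order:
  k=1: 13^1 = 13 mod 61
  k=2: 13^2 = 47 mod 61
  k=3: 13^3 = 47 * 13 = 1 mod 61  <- first divisor giving 1
Order = 3

3


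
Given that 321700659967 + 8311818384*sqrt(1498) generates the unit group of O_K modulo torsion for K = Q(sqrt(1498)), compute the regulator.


epsilon = 321700659967 + 8311818384*sqrt(1498)
= 6.4340e+11
R = ln(6.4340e+11)
= 27.1900

27.1900


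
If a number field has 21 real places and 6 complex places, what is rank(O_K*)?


By Dirichlet's unit theorem:
rank = r1 + r2 - 1
= 21 + 6 - 1
= 26

26


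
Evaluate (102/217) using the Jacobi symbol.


Compute (102/217) via quadratic reciprocity:
  pull out 2: (2/217) = +1  (since 217 mod 8 = 1)
  reciprocity: (51/217) -> +(217/51)
  reduce: (13/51)
  reciprocity: (13/51) -> +(51/13)
  reduce: (12/13)
  pull out 2: (2/13) = -1  (since 13 mod 8 = 5)
  pull out 2: (2/13) = -1  (since 13 mod 8 = 5)
  reciprocity: (3/13) -> +(13/3)
  reduce: (1/3)
  (1/3) = 1
Product of signs = 1

1


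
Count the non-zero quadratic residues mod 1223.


For prime p, the number of non-zero quadratic residues is (p-1)/2.
= (1223-1)/2
= 611

611


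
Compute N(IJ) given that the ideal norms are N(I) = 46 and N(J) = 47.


N(IJ) = N(I) * N(J)
= 46 * 47
= 2162

2162


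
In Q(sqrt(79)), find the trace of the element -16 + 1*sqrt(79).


Tr(a + b*sqrt(d)) = (a + b*sqrt(d)) + (a - b*sqrt(d)) = 2a
= 2 * (-16)
= -32

-32


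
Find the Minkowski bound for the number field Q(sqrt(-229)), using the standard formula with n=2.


d = -229, d mod 4 = 3, so disc(K) = 4d = -916; |disc(K)| = 916
Imaginary quadratic field, so n = 2, s = r2 = 1, r1 = 0
M = (n!/n^n) * (4/pi)^s * sqrt(|disc(K)|) = (2!/2^2) * (4/pi)^1 * sqrt(916)
= 0.5 * 1.273240 * 30.265492
= 19.2676

19.2676


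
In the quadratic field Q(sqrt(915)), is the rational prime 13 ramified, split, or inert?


K = Q(sqrt(915)). Since d mod 4 = 3, disc(K) = 3660.
Check p | disc: 3660 mod 13 = 7.
p does not divide disc. Compute Legendre symbol (d/p):
5^((13-1)/2) mod 13 = -1
(d/p) = -1, so p is inert: (p) stays prime with e=1, f=2, g=1.
Therefore p is inert.

inert


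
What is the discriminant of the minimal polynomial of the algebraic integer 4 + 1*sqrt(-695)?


The element 4 + 1*sqrt(-695) has minimal polynomial:
x^2 - 8*x + 711
Discriminant = (-8)^2 - 4*(711)
= 64 - 2844
= -2780

-2780


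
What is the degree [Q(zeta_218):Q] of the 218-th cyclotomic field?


The degree equals Euler's totient phi(218).
218 = 2 * 109
phi(218) = 108

108


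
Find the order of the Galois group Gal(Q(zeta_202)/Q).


|Gal(Q(zeta_202)/Q)| = phi(202)
= 100

100


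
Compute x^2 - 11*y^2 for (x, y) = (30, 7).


x^2 - d*y^2
= 30^2 - 11*7^2
= 900 - 539
= 361

361


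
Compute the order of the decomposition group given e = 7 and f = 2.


|D_P| = e * f
= 7 * 2
= 14

14


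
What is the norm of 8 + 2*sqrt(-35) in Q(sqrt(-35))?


N(a + b*sqrt(d)) = a^2 - d*b^2
= (8)^2 - (-35)*(2)^2
= 64 + 140
= 204

204


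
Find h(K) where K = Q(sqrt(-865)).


K = Q(sqrt(-865)). d mod 4 = 3, so D = disc(K) = 4d = -3460
h(K) equals the number of primitive reduced positive-definite forms (a, b, c) = a*x^2 + b*x*y + c*y^2 with b^2 - 4ac = D,
where reduced means |b| <= a <= c, with b >= 0 whenever |b| = a or a = c, and primitive means gcd(a, b, c) = 1.
Reduced forces 3a^2 <= |D| = 3460, so 1 <= a <= 33; b must have the parity of D, and c = (b^2 - D)/(4a) must be an integer >= a.
Enumerate a = 1..33, b in [-a, a]:
  a=1: (1, 0, 865)  [1]
  a=2: (2, 2, 433)  [1]
  a=3..4: none
  a=5: (5, 0, 173)  [1]
  a=6..9: none
  a=10: (10, 10, 89)  [1]
  a=11: (11, -4, 79), (11, 4, 79)  [2]
  a=12..16: none
  a=17: (17, -12, 53), (17, 12, 53)  [2]
  a=18: none
  a=19: (19, -6, 46), (19, 6, 46)  [2]
  a=20..21: none
  a=22: (22, -18, 43), (22, 18, 43)  [2]
  a=23: (23, -6, 38), (23, 6, 38)  [2]
  a=24..28: none
  a=29: (29, -22, 34), (29, 22, 34)  [2]
  a=30..33: none
Total reduced forms: 1 + 1 + 1 + 1 + 2 + 2 + 2 + 2 + 2 + 2 = 16
h = 16

16


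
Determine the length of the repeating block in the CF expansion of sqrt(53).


Run the CF algorithm for sqrt(53).
a_0 = floor(sqrt(53)) = 7; set m_0=0, q_0=1.
Recurrence: m' = q*a - m,  q' = (d - m'^2)/q,  a' = floor((a_0 + m')/q').
  step 1: m=7, q=4, a=3
  step 2: m=5, q=7, a=1
  step 3: m=2, q=7, a=1
  step 4: m=5, q=4, a=3
  step 5: m=7, q=1, a=14
a_5 = 2*a_0 = 14, so the period closes here.
sqrt(53) = [7; 3, 1, 1, 3, 14]
Period length = 5

5


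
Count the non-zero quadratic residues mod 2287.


For prime p, the number of non-zero quadratic residues is (p-1)/2.
= (2287-1)/2
= 1143

1143


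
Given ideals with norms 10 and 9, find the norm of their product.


N(IJ) = N(I) * N(J)
= 10 * 9
= 90

90


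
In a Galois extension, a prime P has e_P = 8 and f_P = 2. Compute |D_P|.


|D_P| = e * f
= 8 * 2
= 16

16


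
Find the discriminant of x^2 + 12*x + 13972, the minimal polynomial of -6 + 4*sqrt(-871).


The element -6 + 4*sqrt(-871) has minimal polynomial:
x^2 + 12*x + 13972
Discriminant = (12)^2 - 4*(13972)
= 144 - 55888
= -55744

-55744


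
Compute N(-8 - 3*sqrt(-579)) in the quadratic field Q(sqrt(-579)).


N(a + b*sqrt(d)) = a^2 - d*b^2
= (-8)^2 - (-579)*(-3)^2
= 64 + 5211
= 5275

5275


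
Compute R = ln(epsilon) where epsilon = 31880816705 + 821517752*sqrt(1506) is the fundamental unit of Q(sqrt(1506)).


epsilon = 31880816705 + 821517752*sqrt(1506)
= 6.3762e+10
R = ln(6.3762e+10)
= 24.8784

24.8784


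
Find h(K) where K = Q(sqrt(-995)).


K = Q(sqrt(-995)). d mod 4 = 1, so D = disc(K) = d = -995
h(K) equals the number of primitive reduced positive-definite forms (a, b, c) = a*x^2 + b*x*y + c*y^2 with b^2 - 4ac = D,
where reduced means |b| <= a <= c, with b >= 0 whenever |b| = a or a = c, and primitive means gcd(a, b, c) = 1.
Reduced forces 3a^2 <= |D| = 995, so 1 <= a <= 18; b must have the parity of D, and c = (b^2 - D)/(4a) must be an integer >= a.
Enumerate a = 1..18, b in [-a, a]:
  a=1: (1, 1, 249)  [1]
  a=2: none
  a=3: (3, -1, 83), (3, 1, 83)  [2]
  a=4: none
  a=5: (5, 5, 51)  [1]
  a=6..8: none
  a=9: (9, -7, 29), (9, 7, 29)  [2]
  a=10..14: none
  a=15: (15, -5, 17), (15, 5, 17)  [2]
  a=16..18: none
Total reduced forms: 1 + 2 + 1 + 2 + 2 = 8
h = 8

8


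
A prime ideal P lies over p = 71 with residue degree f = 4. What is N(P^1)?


N(P^a) = p^(a*f)
= 71^(1*4)
= 71^4
= 25411681

25411681


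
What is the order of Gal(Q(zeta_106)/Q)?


|Gal(Q(zeta_106)/Q)| = phi(106)
= 52

52


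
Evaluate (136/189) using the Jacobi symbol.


Compute (136/189) via quadratic reciprocity:
  pull out 2: (2/189) = -1  (since 189 mod 8 = 5)
  pull out 2: (2/189) = -1  (since 189 mod 8 = 5)
  pull out 2: (2/189) = -1  (since 189 mod 8 = 5)
  reciprocity: (17/189) -> +(189/17)
  reduce: (2/17)
  pull out 2: (2/17) = +1  (since 17 mod 8 = 1)
  (1/17) = 1
Product of signs = -1

-1


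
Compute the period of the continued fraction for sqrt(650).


Run the CF algorithm for sqrt(650).
a_0 = floor(sqrt(650)) = 25; set m_0=0, q_0=1.
Recurrence: m' = q*a - m,  q' = (d - m'^2)/q,  a' = floor((a_0 + m')/q').
  step 1: m=25, q=25, a=2
  step 2: m=25, q=1, a=50
a_2 = 2*a_0 = 50, so the period closes here.
sqrt(650) = [25; 2, 50]
Period length = 2

2


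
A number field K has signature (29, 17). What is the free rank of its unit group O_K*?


By Dirichlet's unit theorem:
rank = r1 + r2 - 1
= 29 + 17 - 1
= 45

45


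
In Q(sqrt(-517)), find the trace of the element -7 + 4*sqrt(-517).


Tr(a + b*sqrt(d)) = (a + b*sqrt(d)) + (a - b*sqrt(d)) = 2a
= 2 * (-7)
= -14

-14


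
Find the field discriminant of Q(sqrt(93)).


For K = Q(sqrt(d)) with d squarefree: disc(K) = d if d = 1 mod 4, and disc(K) = 4d if d = 2 or 3 mod 4.
Here d = 93, and d mod 4 = 1.
d = 1 mod 4 (O_K = Z[(1+sqrt(d))/2]), so disc(K) = d = 93

93


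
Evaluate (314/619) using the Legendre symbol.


p = 619 is prime, so compute (314/619) with the reciprocity algorithm (Jacobi-symbol steps: pull out 2s via (2/n), flip via reciprocity, reduce):
  pull out 2: (2/619) = -1  (since 619 mod 8 = 3)
  reciprocity: (157/619) -> +(619/157)
  reduce: (148/157)
  pull out 2: (2/157) = -1  (since 157 mod 8 = 5)
  pull out 2: (2/157) = -1  (since 157 mod 8 = 5)
  reciprocity: (37/157) -> +(157/37)
  reduce: (9/37)
  reciprocity: (9/37) -> +(37/9)
  reduce: (1/9)
  (1/9) = 1
Product of signs = -1
(314/619) = -1

-1


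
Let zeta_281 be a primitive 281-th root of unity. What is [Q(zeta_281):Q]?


The degree equals Euler's totient phi(281).
281 = 281
phi(281) = 280

280


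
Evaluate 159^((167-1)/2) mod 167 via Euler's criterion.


p = 167 is prime and the exponent is (p-1)/2 = 83, so by Euler's criterion 159^83 = (159/167) = +1 or -1 mod 167.
Compute by square-and-multiply:
  83 = 64 + 16 + 2 + 1 (binary 1010011)
  Repeated squaring mod 167: 159^1 = 159, 159^2 = 64, 159^4 = 88, 159^8 = 62, 159^16 = 3, 159^32 = 9, 159^64 = 81
  159^83 = 159^64 * 159^16 * 159^2 * 159^1 = 81 * 3 * 64 * 159 mod 167
    81 * 3 = 243 = 76 mod 167
    76 * 64 = 4864 = 21 mod 167
    21 * 159 = 3339 = 166 mod 167
  159^83 = 166 mod 167
Result 166 = p - 1 = -1 mod 167: 159 is a quadratic non-residue mod 167. As a residue in [0, p-1] the value is 166.
159^83 mod 167 = 166

166


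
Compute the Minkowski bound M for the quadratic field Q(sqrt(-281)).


d = -281, d mod 4 = 3, so disc(K) = 4d = -1124; |disc(K)| = 1124
Imaginary quadratic field, so n = 2, s = r2 = 1, r1 = 0
M = (n!/n^n) * (4/pi)^s * sqrt(|disc(K)|) = (2!/2^2) * (4/pi)^1 * sqrt(1124)
= 0.5 * 1.273240 * 33.526109
= 21.3434

21.3434


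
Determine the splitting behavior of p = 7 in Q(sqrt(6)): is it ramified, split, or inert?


K = Q(sqrt(6)). Since d mod 4 = 2, disc(K) = 24.
Check p | disc: 24 mod 7 = 3.
p does not divide disc. Compute Legendre symbol (d/p):
6^((7-1)/2) mod 7 = -1
(d/p) = -1, so p is inert: (p) stays prime with e=1, f=2, g=1.
Therefore p is inert.

inert


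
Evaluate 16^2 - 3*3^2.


x^2 - d*y^2
= 16^2 - 3*3^2
= 256 - 27
= 229

229


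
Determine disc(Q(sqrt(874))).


For K = Q(sqrt(d)) with d squarefree: disc(K) = d if d = 1 mod 4, and disc(K) = 4d if d = 2 or 3 mod 4.
Here d = 874, and d mod 4 = 2.
d = 2 mod 4, not 1 (O_K = Z[sqrt(d)]), so disc(K) = 4d = 4 * (874) = 3496

3496


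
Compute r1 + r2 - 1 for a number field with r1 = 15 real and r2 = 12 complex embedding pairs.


By Dirichlet's unit theorem:
rank = r1 + r2 - 1
= 15 + 12 - 1
= 26

26


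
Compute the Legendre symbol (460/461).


p = 461 is prime, so compute (460/461) with the reciprocity algorithm (Jacobi-symbol steps: pull out 2s via (2/n), flip via reciprocity, reduce):
  pull out 2: (2/461) = -1  (since 461 mod 8 = 5)
  pull out 2: (2/461) = -1  (since 461 mod 8 = 5)
  reciprocity: (115/461) -> +(461/115)
  reduce: (1/115)
  (1/115) = 1
Product of signs = 1
(460/461) = 1

1


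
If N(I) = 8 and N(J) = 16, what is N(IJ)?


N(IJ) = N(I) * N(J)
= 8 * 16
= 128

128


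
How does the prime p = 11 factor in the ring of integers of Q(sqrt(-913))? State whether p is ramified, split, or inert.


K = Q(sqrt(-913)). Since d mod 4 = 3, disc(K) = -3652.
Check p | disc: -3652 mod 11 = 0.
p divides disc, so p ramifies: (p) = P^2 with e=2, f=1, g=1.
Therefore p is ramified.

ramified


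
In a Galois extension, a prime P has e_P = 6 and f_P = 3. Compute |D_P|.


|D_P| = e * f
= 6 * 3
= 18

18


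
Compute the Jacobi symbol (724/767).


Compute (724/767) via quadratic reciprocity:
  pull out 2: (2/767) = +1  (since 767 mod 8 = 7)
  pull out 2: (2/767) = +1  (since 767 mod 8 = 7)
  reciprocity: (181/767) -> +(767/181)
  reduce: (43/181)
  reciprocity: (43/181) -> +(181/43)
  reduce: (9/43)
  reciprocity: (9/43) -> +(43/9)
  reduce: (7/9)
  reciprocity: (7/9) -> +(9/7)
  reduce: (2/7)
  pull out 2: (2/7) = +1  (since 7 mod 8 = 7)
  (1/7) = 1
Product of signs = 1

1


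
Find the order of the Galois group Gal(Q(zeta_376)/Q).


|Gal(Q(zeta_376)/Q)| = phi(376)
= 184

184


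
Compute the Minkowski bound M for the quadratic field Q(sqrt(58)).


d = 58, d mod 4 = 2, so disc(K) = 4d = 232; |disc(K)| = 232
Real quadratic field, so n = 2, s = r2 = 0, r1 = 2
M = (n!/n^n) * (4/pi)^s * sqrt(|disc(K)|) = (2!/2^2) * (4/pi)^0 * sqrt(232)
= 0.5 * 1.000000 * 15.231546
= 7.6158

7.6158


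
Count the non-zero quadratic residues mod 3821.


For prime p, the number of non-zero quadratic residues is (p-1)/2.
= (3821-1)/2
= 1910

1910


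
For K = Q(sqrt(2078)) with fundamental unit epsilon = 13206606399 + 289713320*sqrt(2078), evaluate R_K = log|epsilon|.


epsilon = 13206606399 + 289713320*sqrt(2078)
= 2.6413e+10
R = ln(2.6413e+10)
= 23.9971

23.9971


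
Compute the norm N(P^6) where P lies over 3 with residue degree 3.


N(P^a) = p^(a*f)
= 3^(6*3)
= 3^18
= 387420489

387420489


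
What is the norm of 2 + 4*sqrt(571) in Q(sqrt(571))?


N(a + b*sqrt(d)) = a^2 - d*b^2
= (2)^2 - (571)*(4)^2
= 4 - 9136
= -9132

-9132


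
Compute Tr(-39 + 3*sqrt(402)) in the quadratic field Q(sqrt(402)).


Tr(a + b*sqrt(d)) = (a + b*sqrt(d)) + (a - b*sqrt(d)) = 2a
= 2 * (-39)
= -78

-78


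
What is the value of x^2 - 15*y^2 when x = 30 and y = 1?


x^2 - d*y^2
= 30^2 - 15*1^2
= 900 - 15
= 885

885


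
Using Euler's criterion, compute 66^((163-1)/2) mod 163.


p = 163 is prime and the exponent is (p-1)/2 = 81, so by Euler's criterion 66^81 = (66/163) = +1 or -1 mod 163.
Compute by square-and-multiply:
  81 = 64 + 16 + 1 (binary 1010001)
  Repeated squaring mod 163: 66^1 = 66, 66^2 = 118, 66^4 = 69, 66^8 = 34, 66^16 = 15, 66^32 = 62, 66^64 = 95
  66^81 = 66^64 * 66^16 * 66^1 = 95 * 15 * 66 mod 163
    95 * 15 = 1425 = 121 mod 163
    121 * 66 = 7986 = 162 mod 163
  66^81 = 162 mod 163
Result 162 = p - 1 = -1 mod 163: 66 is a quadratic non-residue mod 163. As a residue in [0, p-1] the value is 162.
66^81 mod 163 = 162

162


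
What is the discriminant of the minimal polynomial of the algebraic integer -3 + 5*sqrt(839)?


The element -3 + 5*sqrt(839) has minimal polynomial:
x^2 + 6*x - 20966
Discriminant = (6)^2 - 4*(-20966)
= 36 + 83864
= 83900

83900


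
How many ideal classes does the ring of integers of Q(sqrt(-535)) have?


K = Q(sqrt(-535)). d mod 4 = 1, so D = disc(K) = d = -535
h(K) equals the number of primitive reduced positive-definite forms (a, b, c) = a*x^2 + b*x*y + c*y^2 with b^2 - 4ac = D,
where reduced means |b| <= a <= c, with b >= 0 whenever |b| = a or a = c, and primitive means gcd(a, b, c) = 1.
Reduced forces 3a^2 <= |D| = 535, so 1 <= a <= 13; b must have the parity of D, and c = (b^2 - D)/(4a) must be an integer >= a.
Enumerate a = 1..13, b in [-a, a]:
  a=1: (1, 1, 134)  [1]
  a=2: (2, -1, 67), (2, 1, 67)  [2]
  a=3: none
  a=4: (4, -3, 34), (4, 3, 34)  [2]
  a=5: (5, 5, 28)  [1]
  a=6: none
  a=7: (7, -5, 20), (7, 5, 20)  [2]
  a=8: (8, -3, 17), (8, 3, 17)  [2]
  a=9: none
  a=10: (10, -5, 14), (10, 5, 14)  [2]
  a=11: (11, -9, 14), (11, 9, 14)  [2]
  a=12..13: none
Total reduced forms: 1 + 2 + 2 + 1 + 2 + 2 + 2 + 2 = 14
h = 14

14


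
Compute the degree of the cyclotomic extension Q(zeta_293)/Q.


The degree equals Euler's totient phi(293).
293 = 293
phi(293) = 292

292


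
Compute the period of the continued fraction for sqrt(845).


Run the CF algorithm for sqrt(845).
a_0 = floor(sqrt(845)) = 29; set m_0=0, q_0=1.
Recurrence: m' = q*a - m,  q' = (d - m'^2)/q,  a' = floor((a_0 + m')/q').
  step 1: m=29, q=4, a=14
  step 2: m=27, q=29, a=1
  step 3: m=2, q=29, a=1
  step 4: m=27, q=4, a=14
  step 5: m=29, q=1, a=58
a_5 = 2*a_0 = 58, so the period closes here.
sqrt(845) = [29; 14, 1, 1, 14, 58]
Period length = 5

5


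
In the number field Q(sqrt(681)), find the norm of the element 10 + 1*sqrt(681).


N(a + b*sqrt(d)) = a^2 - d*b^2
= (10)^2 - (681)*(1)^2
= 100 - 681
= -581

-581


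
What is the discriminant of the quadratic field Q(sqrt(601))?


For K = Q(sqrt(d)) with d squarefree: disc(K) = d if d = 1 mod 4, and disc(K) = 4d if d = 2 or 3 mod 4.
Here d = 601, and d mod 4 = 1.
d = 1 mod 4 (O_K = Z[(1+sqrt(d))/2]), so disc(K) = d = 601

601


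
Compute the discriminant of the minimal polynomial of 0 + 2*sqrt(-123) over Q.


The element 0 + 2*sqrt(-123) has minimal polynomial:
x^2 + 0*x + 492
Discriminant = (0)^2 - 4*(492)
= 0 - 1968
= -1968

-1968


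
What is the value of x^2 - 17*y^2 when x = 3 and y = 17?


x^2 - d*y^2
= 3^2 - 17*17^2
= 9 - 4913
= -4904

-4904


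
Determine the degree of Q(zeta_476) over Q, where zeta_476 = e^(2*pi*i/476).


The degree equals Euler's totient phi(476).
476 = 2^2 * 7 * 17
phi(476) = 192

192


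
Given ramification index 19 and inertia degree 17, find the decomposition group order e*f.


|D_P| = e * f
= 19 * 17
= 323

323


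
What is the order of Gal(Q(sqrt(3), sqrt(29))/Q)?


The 2 square roots of distinct primes are multiplicatively independent over Q,
so [K:Q] = 2^2 and Gal(K/Q) is isomorphic to (Z/2Z)^2.
|Gal| = 2^2 = 4

4


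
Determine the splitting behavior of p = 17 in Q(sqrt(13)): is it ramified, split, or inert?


K = Q(sqrt(13)). Since d mod 4 = 1, disc(K) = 13.
Check p | disc: 13 mod 17 = 13.
p does not divide disc. Compute Legendre symbol (d/p):
13^((17-1)/2) mod 17 = 1
(d/p) = 1, so p splits: (p) = P*P' with e=1, f=1, g=2.
Therefore p is split.

split


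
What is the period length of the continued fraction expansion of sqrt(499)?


Run the CF algorithm for sqrt(499).
a_0 = floor(sqrt(499)) = 22; set m_0=0, q_0=1.
Recurrence: m' = q*a - m,  q' = (d - m'^2)/q,  a' = floor((a_0 + m')/q').
  step 1: m=22, q=15, a=2
  step 2: m=8, q=29, a=1
  step 3: m=21, q=2, a=21
  step 4: m=21, q=29, a=1
  step 5: m=8, q=15, a=2
  step 6: m=22, q=1, a=44
a_6 = 2*a_0 = 44, so the period closes here.
sqrt(499) = [22; 2, 1, 21, 1, 2, 44]
Period length = 6

6


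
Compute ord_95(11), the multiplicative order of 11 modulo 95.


We want ord_95(11), the smallest k >= 1 with 11^k = 1 mod 95.
n = 95 = 5 * 19, phi(95) = 72; the order divides phi(n).
Divisors of 72: 1, 2, 3, 4, 6, 8, 9, 12, 18, 24, 36, 72
Repeated squaring mod 95: 11^1 = 11, 11^2 = 26, 11^4 = 11, 11^8 = 26, 11^16 = 11, 11^32 = 26, 11^64 = 11
Test divisors in increasing order:
  k=1: 11^1 = 11 mod 95
  k=2: 11^2 = 26 mod 95
  k=3: 11^3 = 26 * 11 = 1 mod 95  <- first divisor giving 1
Order = 3

3


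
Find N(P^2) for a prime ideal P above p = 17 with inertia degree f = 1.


N(P^a) = p^(a*f)
= 17^(2*1)
= 17^2
= 289

289


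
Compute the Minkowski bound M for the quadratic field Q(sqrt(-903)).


d = -903, d mod 4 = 1, so disc(K) = d = -903; |disc(K)| = 903
Imaginary quadratic field, so n = 2, s = r2 = 1, r1 = 0
M = (n!/n^n) * (4/pi)^s * sqrt(|disc(K)|) = (2!/2^2) * (4/pi)^1 * sqrt(903)
= 0.5 * 1.273240 * 30.049958
= 19.1304

19.1304


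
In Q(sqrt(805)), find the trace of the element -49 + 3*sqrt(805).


Tr(a + b*sqrt(d)) = (a + b*sqrt(d)) + (a - b*sqrt(d)) = 2a
= 2 * (-49)
= -98

-98


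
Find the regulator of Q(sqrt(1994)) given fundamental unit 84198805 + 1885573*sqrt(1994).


epsilon = 84198805 + 1885573*sqrt(1994)
= 1.6840e+08
R = ln(1.6840e+08)
= 18.9418

18.9418


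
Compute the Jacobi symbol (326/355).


Compute (326/355) via quadratic reciprocity:
  pull out 2: (2/355) = -1  (since 355 mod 8 = 3)
  reciprocity: (163/355) -> -(355/163)
  reduce: (29/163)
  reciprocity: (29/163) -> +(163/29)
  reduce: (18/29)
  pull out 2: (2/29) = -1  (since 29 mod 8 = 5)
  reciprocity: (9/29) -> +(29/9)
  reduce: (2/9)
  pull out 2: (2/9) = +1  (since 9 mod 8 = 1)
  (1/9) = 1
Product of signs = -1

-1


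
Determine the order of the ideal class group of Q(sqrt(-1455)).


K = Q(sqrt(-1455)). d mod 4 = 1, so D = disc(K) = d = -1455
h(K) equals the number of primitive reduced positive-definite forms (a, b, c) = a*x^2 + b*x*y + c*y^2 with b^2 - 4ac = D,
where reduced means |b| <= a <= c, with b >= 0 whenever |b| = a or a = c, and primitive means gcd(a, b, c) = 1.
Reduced forces 3a^2 <= |D| = 1455, so 1 <= a <= 22; b must have the parity of D, and c = (b^2 - D)/(4a) must be an integer >= a.
Enumerate a = 1..22, b in [-a, a]:
  a=1: (1, 1, 364)  [1]
  a=2: (2, -1, 182), (2, 1, 182)  [2]
  a=3: (3, 3, 122)  [1]
  a=4: (4, -1, 91), (4, 1, 91)  [2]
  a=5: (5, 5, 74)  [1]
  a=6: (6, -3, 61), (6, 3, 61)  [2]
  a=7: (7, -1, 52), (7, 1, 52)  [2]
  a=8: (8, -7, 47), (8, 7, 47)  [2]
  a=9: none
  a=10: (10, -5, 37), (10, 5, 37)  [2]
  a=11: none
  a=12: (12, -9, 32), (12, 9, 32)  [2]
  a=13: (13, -1, 28), (13, 1, 28)  [2]
  a=14: (14, -13, 29), (14, -1, 26), (14, 1, 26), (14, 13, 29)  [4]
  a=15: (15, 15, 28)  [1]
  a=16: (16, -9, 24), (16, 9, 24)  [2]
  a=17..19: none
  a=20: (20, -15, 21), (20, 15, 21)  [2]
  a=21..22: none
Total reduced forms: 1 + 2 + 1 + 2 + 1 + 2 + 2 + 2 + 2 + 2 + 2 + 4 + 1 + 2 + 2 = 28
h = 28

28


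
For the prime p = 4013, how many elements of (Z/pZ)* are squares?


For prime p, the number of non-zero quadratic residues is (p-1)/2.
= (4013-1)/2
= 2006

2006


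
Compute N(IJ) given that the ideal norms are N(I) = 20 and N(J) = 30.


N(IJ) = N(I) * N(J)
= 20 * 30
= 600

600


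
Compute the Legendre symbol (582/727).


p = 727 is prime, so compute (582/727) with the reciprocity algorithm (Jacobi-symbol steps: pull out 2s via (2/n), flip via reciprocity, reduce):
  pull out 2: (2/727) = +1  (since 727 mod 8 = 7)
  reciprocity: (291/727) -> -(727/291)
  reduce: (145/291)
  reciprocity: (145/291) -> +(291/145)
  reduce: (1/145)
  (1/145) = 1
Product of signs = -1
(582/727) = -1

-1


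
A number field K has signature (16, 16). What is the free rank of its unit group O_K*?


By Dirichlet's unit theorem:
rank = r1 + r2 - 1
= 16 + 16 - 1
= 31

31


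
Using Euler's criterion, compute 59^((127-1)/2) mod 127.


p = 127 is prime and the exponent is (p-1)/2 = 63, so by Euler's criterion 59^63 = (59/127) = +1 or -1 mod 127.
Compute by square-and-multiply:
  63 = 32 + 16 + 8 + 4 + 2 + 1 (binary 111111)
  Repeated squaring mod 127: 59^1 = 59, 59^2 = 52, 59^4 = 37, 59^8 = 99, 59^16 = 22, 59^32 = 103
  59^63 = 59^32 * 59^16 * 59^8 * 59^4 * 59^2 * 59^1 = 103 * 22 * 99 * 37 * 52 * 59 mod 127
    103 * 22 = 2266 = 107 mod 127
    107 * 99 = 10593 = 52 mod 127
    52 * 37 = 1924 = 19 mod 127
    19 * 52 = 988 = 99 mod 127
    99 * 59 = 5841 = 126 mod 127
  59^63 = 126 mod 127
Result 126 = p - 1 = -1 mod 127: 59 is a quadratic non-residue mod 127. As a residue in [0, p-1] the value is 126.
59^63 mod 127 = 126

126


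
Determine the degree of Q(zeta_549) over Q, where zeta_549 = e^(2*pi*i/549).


The degree equals Euler's totient phi(549).
549 = 3^2 * 61
phi(549) = 360

360


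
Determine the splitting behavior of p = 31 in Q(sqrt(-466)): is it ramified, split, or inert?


K = Q(sqrt(-466)). Since d mod 4 = 2, disc(K) = -1864.
Check p | disc: -1864 mod 31 = 27.
p does not divide disc. Compute Legendre symbol (d/p):
30^((31-1)/2) mod 31 = -1
(d/p) = -1, so p is inert: (p) stays prime with e=1, f=2, g=1.
Therefore p is inert.

inert


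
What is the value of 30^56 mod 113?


p = 113 is prime and the exponent is (p-1)/2 = 56, so by Euler's criterion 30^56 = (30/113) = +1 or -1 mod 113.
Compute by square-and-multiply:
  56 = 32 + 16 + 8 (binary 111000)
  Repeated squaring mod 113: 30^1 = 30, 30^2 = 109, 30^4 = 16, 30^8 = 30, 30^16 = 109, 30^32 = 16
  30^56 = 30^32 * 30^16 * 30^8 = 16 * 109 * 30 mod 113
    16 * 109 = 1744 = 49 mod 113
    49 * 30 = 1470 = 1 mod 113
  30^56 = 1 mod 113
Result 1: 30 is a quadratic residue mod 113.
30^56 mod 113 = 1

1


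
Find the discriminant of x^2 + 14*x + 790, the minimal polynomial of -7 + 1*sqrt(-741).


The element -7 + 1*sqrt(-741) has minimal polynomial:
x^2 + 14*x + 790
Discriminant = (14)^2 - 4*(790)
= 196 - 3160
= -2964

-2964


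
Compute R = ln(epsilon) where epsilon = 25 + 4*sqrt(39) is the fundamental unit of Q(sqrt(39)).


epsilon = 25 + 4*sqrt(39)
= 49.9800
R = ln(49.9800)
= 3.9116

3.9116


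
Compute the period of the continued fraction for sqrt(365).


Run the CF algorithm for sqrt(365).
a_0 = floor(sqrt(365)) = 19; set m_0=0, q_0=1.
Recurrence: m' = q*a - m,  q' = (d - m'^2)/q,  a' = floor((a_0 + m')/q').
  step 1: m=19, q=4, a=9
  step 2: m=17, q=19, a=1
  step 3: m=2, q=19, a=1
  step 4: m=17, q=4, a=9
  step 5: m=19, q=1, a=38
a_5 = 2*a_0 = 38, so the period closes here.
sqrt(365) = [19; 9, 1, 1, 9, 38]
Period length = 5

5


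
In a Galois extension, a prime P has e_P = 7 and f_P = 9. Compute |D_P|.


|D_P| = e * f
= 7 * 9
= 63

63


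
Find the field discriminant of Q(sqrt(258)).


For K = Q(sqrt(d)) with d squarefree: disc(K) = d if d = 1 mod 4, and disc(K) = 4d if d = 2 or 3 mod 4.
Here d = 258, and d mod 4 = 2.
d = 2 mod 4, not 1 (O_K = Z[sqrt(d)]), so disc(K) = 4d = 4 * (258) = 1032

1032


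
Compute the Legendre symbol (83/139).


p = 139 is prime, so compute (83/139) with the reciprocity algorithm (Jacobi-symbol steps: pull out 2s via (2/n), flip via reciprocity, reduce):
  reciprocity: (83/139) -> -(139/83)
  reduce: (56/83)
  pull out 2: (2/83) = -1  (since 83 mod 8 = 3)
  pull out 2: (2/83) = -1  (since 83 mod 8 = 3)
  pull out 2: (2/83) = -1  (since 83 mod 8 = 3)
  reciprocity: (7/83) -> -(83/7)
  reduce: (6/7)
  pull out 2: (2/7) = +1  (since 7 mod 8 = 7)
  reciprocity: (3/7) -> -(7/3)
  reduce: (1/3)
  (1/3) = 1
Product of signs = 1
(83/139) = 1

1


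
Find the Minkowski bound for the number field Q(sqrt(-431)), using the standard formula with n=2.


d = -431, d mod 4 = 1, so disc(K) = d = -431; |disc(K)| = 431
Imaginary quadratic field, so n = 2, s = r2 = 1, r1 = 0
M = (n!/n^n) * (4/pi)^s * sqrt(|disc(K)|) = (2!/2^2) * (4/pi)^1 * sqrt(431)
= 0.5 * 1.273240 * 20.760539
= 13.2166

13.2166


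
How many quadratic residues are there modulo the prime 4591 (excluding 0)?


For prime p, the number of non-zero quadratic residues is (p-1)/2.
= (4591-1)/2
= 2295

2295


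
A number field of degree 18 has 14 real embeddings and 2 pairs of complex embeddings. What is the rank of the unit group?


By Dirichlet's unit theorem:
rank = r1 + r2 - 1
= 14 + 2 - 1
= 15

15


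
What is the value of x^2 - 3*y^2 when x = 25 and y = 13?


x^2 - d*y^2
= 25^2 - 3*13^2
= 625 - 507
= 118

118


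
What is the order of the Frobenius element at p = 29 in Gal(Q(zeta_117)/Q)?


The Frobenius at p in Gal(Q(zeta_n)/Q) = (Z/nZ)* is the class of p, so its order is ord_117(29), the smallest k >= 1 with 29^k = 1 mod 117.
n = 117 = 3^2 * 13, phi(117) = 72; the order divides phi(n).
Divisors of 72: 1, 2, 3, 4, 6, 8, 9, 12, 18, 24, 36, 72
Repeated squaring mod 117: 29^1 = 29, 29^2 = 22, 29^4 = 16, 29^8 = 22, 29^16 = 16, 29^32 = 22, 29^64 = 16
Test divisors in increasing order:
  k=1: 29^1 = 29 mod 117
  k=2: 29^2 = 22 mod 117
  k=3: 29^3 = 22 * 29 = 53 mod 117
  k=4: 29^4 = 16 mod 117
  k=6: 29^6 = 16 * 22 = 1 mod 117  <- first divisor giving 1
Order = 6

6


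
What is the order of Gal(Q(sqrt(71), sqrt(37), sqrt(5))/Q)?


The 3 square roots of distinct primes are multiplicatively independent over Q,
so [K:Q] = 2^3 and Gal(K/Q) is isomorphic to (Z/2Z)^3.
|Gal| = 2^3 = 8

8


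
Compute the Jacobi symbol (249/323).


Compute (249/323) via quadratic reciprocity:
  reciprocity: (249/323) -> +(323/249)
  reduce: (74/249)
  pull out 2: (2/249) = +1  (since 249 mod 8 = 1)
  reciprocity: (37/249) -> +(249/37)
  reduce: (27/37)
  reciprocity: (27/37) -> +(37/27)
  reduce: (10/27)
  pull out 2: (2/27) = -1  (since 27 mod 8 = 3)
  reciprocity: (5/27) -> +(27/5)
  reduce: (2/5)
  pull out 2: (2/5) = -1  (since 5 mod 8 = 5)
  (1/5) = 1
Product of signs = 1

1


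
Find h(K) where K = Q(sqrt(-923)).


K = Q(sqrt(-923)). d mod 4 = 1, so D = disc(K) = d = -923
h(K) equals the number of primitive reduced positive-definite forms (a, b, c) = a*x^2 + b*x*y + c*y^2 with b^2 - 4ac = D,
where reduced means |b| <= a <= c, with b >= 0 whenever |b| = a or a = c, and primitive means gcd(a, b, c) = 1.
Reduced forces 3a^2 <= |D| = 923, so 1 <= a <= 17; b must have the parity of D, and c = (b^2 - D)/(4a) must be an integer >= a.
Enumerate a = 1..17, b in [-a, a]:
  a=1: (1, 1, 231)  [1]
  a=2: none
  a=3: (3, -1, 77), (3, 1, 77)  [2]
  a=4..6: none
  a=7: (7, -1, 33), (7, 1, 33)  [2]
  a=8: none
  a=9: (9, -7, 27), (9, 7, 27)  [2]
  a=10: none
  a=11: (11, -1, 21), (11, 1, 21)  [2]
  a=12: none
  a=13: (13, 13, 21)  [1]
  a=14..17: none
Total reduced forms: 1 + 2 + 2 + 2 + 2 + 1 = 10
h = 10

10


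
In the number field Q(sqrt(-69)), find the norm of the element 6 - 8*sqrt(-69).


N(a + b*sqrt(d)) = a^2 - d*b^2
= (6)^2 - (-69)*(-8)^2
= 36 + 4416
= 4452

4452


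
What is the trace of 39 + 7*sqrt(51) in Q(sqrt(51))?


Tr(a + b*sqrt(d)) = (a + b*sqrt(d)) + (a - b*sqrt(d)) = 2a
= 2 * (39)
= 78

78


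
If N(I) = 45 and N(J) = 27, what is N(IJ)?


N(IJ) = N(I) * N(J)
= 45 * 27
= 1215

1215


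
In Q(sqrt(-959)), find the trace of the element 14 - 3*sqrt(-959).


Tr(a + b*sqrt(d)) = (a + b*sqrt(d)) + (a - b*sqrt(d)) = 2a
= 2 * (14)
= 28

28


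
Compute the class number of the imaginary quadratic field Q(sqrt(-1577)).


K = Q(sqrt(-1577)). d mod 4 = 3, so D = disc(K) = 4d = -6308
h(K) equals the number of primitive reduced positive-definite forms (a, b, c) = a*x^2 + b*x*y + c*y^2 with b^2 - 4ac = D,
where reduced means |b| <= a <= c, with b >= 0 whenever |b| = a or a = c, and primitive means gcd(a, b, c) = 1.
Reduced forces 3a^2 <= |D| = 6308, so 1 <= a <= 45; b must have the parity of D, and c = (b^2 - D)/(4a) must be an integer >= a.
Enumerate a = 1..45, b in [-a, a]:
  a=1: (1, 0, 1577)  [1]
  a=2: (2, 2, 789)  [1]
  a=3: (3, -2, 526), (3, 2, 526)  [2]
  a=4..5: none
  a=6: (6, -2, 263), (6, 2, 263)  [2]
  a=7..8: none
  a=9: (9, -8, 177), (9, 8, 177)  [2]
  a=10..12: none
  a=13: (13, -6, 122), (13, 6, 122)  [2]
  a=14..16: none
  a=17: (17, -4, 93), (17, 4, 93)  [2]
  a=18: (18, -10, 89), (18, 10, 89)  [2]
  a=19: (19, 0, 83)  [1]
  a=20..25: none
  a=26: (26, -6, 61), (26, 6, 61)  [2]
  a=27: (27, -8, 59), (27, 8, 59)  [2]
  a=28..30: none
  a=31: (31, -4, 51), (31, 4, 51)  [2]
  a=32..33: none
  a=34: (34, -30, 53), (34, 30, 53)  [2]
  a=35..37: none
  a=38: (38, 38, 51)  [1]
  a=39: (39, -32, 47), (39, -20, 43), (39, 20, 43), (39, 32, 47)  [4]
  a=40..45: none
Total reduced forms: 1 + 1 + 2 + 2 + 2 + 2 + 2 + 2 + 1 + 2 + 2 + 2 + 2 + 1 + 4 = 28
h = 28

28


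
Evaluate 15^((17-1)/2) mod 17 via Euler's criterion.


p = 17 is prime and the exponent is (p-1)/2 = 8, so by Euler's criterion 15^8 = (15/17) = +1 or -1 mod 17.
Compute by square-and-multiply:
  8 = 8 (binary 1000)
  Repeated squaring mod 17: 15^1 = 15, 15^2 = 4, 15^4 = 16, 15^8 = 1
  15^8 = 1 mod 17
Result 1: 15 is a quadratic residue mod 17.
15^8 mod 17 = 1

1


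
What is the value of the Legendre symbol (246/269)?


p = 269 is prime, so compute (246/269) with the reciprocity algorithm (Jacobi-symbol steps: pull out 2s via (2/n), flip via reciprocity, reduce):
  pull out 2: (2/269) = -1  (since 269 mod 8 = 5)
  reciprocity: (123/269) -> +(269/123)
  reduce: (23/123)
  reciprocity: (23/123) -> -(123/23)
  reduce: (8/23)
  pull out 2: (2/23) = +1  (since 23 mod 8 = 7)
  pull out 2: (2/23) = +1  (since 23 mod 8 = 7)
  pull out 2: (2/23) = +1  (since 23 mod 8 = 7)
  (1/23) = 1
Product of signs = 1
(246/269) = 1

1


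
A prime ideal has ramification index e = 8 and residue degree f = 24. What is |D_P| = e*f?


|D_P| = e * f
= 8 * 24
= 192

192


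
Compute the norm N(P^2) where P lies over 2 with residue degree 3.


N(P^a) = p^(a*f)
= 2^(2*3)
= 2^6
= 64

64


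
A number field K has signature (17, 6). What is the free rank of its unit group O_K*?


By Dirichlet's unit theorem:
rank = r1 + r2 - 1
= 17 + 6 - 1
= 22

22


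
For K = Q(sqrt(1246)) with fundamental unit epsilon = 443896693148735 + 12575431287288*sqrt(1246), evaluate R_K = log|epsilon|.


epsilon = 443896693148735 + 12575431287288*sqrt(1246)
= 8.8779e+14
R = ln(8.8779e+14)
= 34.4198

34.4198


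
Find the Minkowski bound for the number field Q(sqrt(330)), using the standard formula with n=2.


d = 330, d mod 4 = 2, so disc(K) = 4d = 1320; |disc(K)| = 1320
Real quadratic field, so n = 2, s = r2 = 0, r1 = 2
M = (n!/n^n) * (4/pi)^s * sqrt(|disc(K)|) = (2!/2^2) * (4/pi)^0 * sqrt(1320)
= 0.5 * 1.000000 * 36.331804
= 18.1659

18.1659


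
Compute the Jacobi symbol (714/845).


Compute (714/845) via quadratic reciprocity:
  pull out 2: (2/845) = -1  (since 845 mod 8 = 5)
  reciprocity: (357/845) -> +(845/357)
  reduce: (131/357)
  reciprocity: (131/357) -> +(357/131)
  reduce: (95/131)
  reciprocity: (95/131) -> -(131/95)
  reduce: (36/95)
  pull out 2: (2/95) = +1  (since 95 mod 8 = 7)
  pull out 2: (2/95) = +1  (since 95 mod 8 = 7)
  reciprocity: (9/95) -> +(95/9)
  reduce: (5/9)
  reciprocity: (5/9) -> +(9/5)
  reduce: (4/5)
  pull out 2: (2/5) = -1  (since 5 mod 8 = 5)
  pull out 2: (2/5) = -1  (since 5 mod 8 = 5)
  (1/5) = 1
Product of signs = 1

1


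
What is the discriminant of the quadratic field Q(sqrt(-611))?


For K = Q(sqrt(d)) with d squarefree: disc(K) = d if d = 1 mod 4, and disc(K) = 4d if d = 2 or 3 mod 4.
Here d = -611, and d mod 4 = 1.
d = 1 mod 4 (O_K = Z[(1+sqrt(d))/2]), so disc(K) = d = -611

-611


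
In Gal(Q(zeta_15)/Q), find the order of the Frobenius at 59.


The Frobenius at p in Gal(Q(zeta_n)/Q) = (Z/nZ)* is the class of p, so its order is ord_15(59), the smallest k >= 1 with 59^k = 1 mod 15.
n = 15 = 3 * 5, phi(15) = 8; the order divides phi(n).
Divisors of 8: 1, 2, 4, 8
Repeated squaring mod 15: 59^1 = 14, 59^2 = 1, 59^4 = 1, 59^8 = 1
Test divisors in increasing order:
  k=1: 59^1 = 14 mod 15
  k=2: 59^2 = 1 mod 15  <- first divisor giving 1
Order = 2

2
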